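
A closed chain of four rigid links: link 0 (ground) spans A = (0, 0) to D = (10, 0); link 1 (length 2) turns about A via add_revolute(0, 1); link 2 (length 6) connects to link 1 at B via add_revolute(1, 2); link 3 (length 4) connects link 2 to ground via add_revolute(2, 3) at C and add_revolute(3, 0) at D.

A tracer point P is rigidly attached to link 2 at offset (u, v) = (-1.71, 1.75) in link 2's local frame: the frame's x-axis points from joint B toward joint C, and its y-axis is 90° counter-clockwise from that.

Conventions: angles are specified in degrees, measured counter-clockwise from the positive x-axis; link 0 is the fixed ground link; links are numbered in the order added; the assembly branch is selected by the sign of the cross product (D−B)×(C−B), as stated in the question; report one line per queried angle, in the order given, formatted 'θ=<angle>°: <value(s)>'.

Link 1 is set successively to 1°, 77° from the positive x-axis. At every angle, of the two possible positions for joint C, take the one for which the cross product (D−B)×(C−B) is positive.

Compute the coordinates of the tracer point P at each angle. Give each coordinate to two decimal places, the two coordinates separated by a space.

A=(0,0), D=(10.00,0)
θ=1°: B = A + 2.00·(cos1°, sin1°) = (1.9997, 0.0349)
θ=1°: |BD| = 8.0004
θ=1°: circle(B,6.00) ∩ circle(D,4.00): a=5.2501, h=2.9045
θ=1°:   candidates: C₊=(7.2624,2.9165) cross=23.237; C₋=(7.2371,-2.8925) cross=-23.237
θ=1°:   branch + wants cross > 0 → take C=(7.2624,2.9165) (cross=23.237)
θ=1°: ex = (C−B)/|BC| = (0.8771,0.4803); ey = (-0.4803,0.8771)
θ=1°: P = B + -1.71·ex + 1.75·ey = (-0.3406,0.7486)
θ=77°: B = A + 2.00·(cos77°, sin77°) = (0.4499, 1.9487)
θ=77°: |BD| = 9.7469
θ=77°: circle(B,6.00) ∩ circle(D,4.00): a=5.8994, h=1.0940
θ=77°:   candidates: C₊=(6.4489,1.8412) cross=10.663; C₋=(6.0115,-0.3027) cross=-10.663
θ=77°:   branch + wants cross > 0 → take C=(6.4489,1.8412) (cross=10.663)
θ=77°: ex = (C−B)/|BC| = (0.9998,-0.0179); ey = (0.0179,0.9998)
θ=77°: P = B + -1.71·ex + 1.75·ey = (-1.2285,3.7291)

θ=1°: -0.34 0.75
θ=77°: -1.23 3.73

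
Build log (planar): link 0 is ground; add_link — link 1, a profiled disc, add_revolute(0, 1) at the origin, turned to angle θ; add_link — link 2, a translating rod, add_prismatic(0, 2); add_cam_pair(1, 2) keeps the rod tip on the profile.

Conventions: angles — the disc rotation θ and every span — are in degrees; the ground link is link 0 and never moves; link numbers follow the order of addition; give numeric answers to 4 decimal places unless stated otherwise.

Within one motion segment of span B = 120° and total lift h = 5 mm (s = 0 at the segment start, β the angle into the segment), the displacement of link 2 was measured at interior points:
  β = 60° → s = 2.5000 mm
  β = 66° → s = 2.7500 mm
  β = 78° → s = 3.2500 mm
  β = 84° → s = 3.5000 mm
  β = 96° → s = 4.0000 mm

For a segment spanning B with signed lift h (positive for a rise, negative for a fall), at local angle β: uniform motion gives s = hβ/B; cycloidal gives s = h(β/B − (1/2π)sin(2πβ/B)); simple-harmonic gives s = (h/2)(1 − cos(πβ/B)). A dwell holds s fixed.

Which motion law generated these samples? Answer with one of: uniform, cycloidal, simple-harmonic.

candidates at β/B = r: uniform s = h·r (linear in β); cycloidal s = h·(r − sin(2πr)/(2π)); simple-harmonic s = (h/2)(1 − cos(πr))
β=60°: printed 2.5000 | uniform 2.5000, cycloidal 2.5000, simple-harmonic 2.5000
β=66°: printed 2.7500 | uniform 2.7500, cycloidal 2.9959, simple-harmonic 2.8911
β=78°: printed 3.2500 | uniform 3.2500, cycloidal 3.8938, simple-harmonic 3.6350
β=84°: printed 3.5000 | uniform 3.5000, cycloidal 4.2568, simple-harmonic 3.9695
β=96°: printed 4.0000 | uniform 4.0000, cycloidal 4.7568, simple-harmonic 4.5225
only one law matches every sample → uniform

uniform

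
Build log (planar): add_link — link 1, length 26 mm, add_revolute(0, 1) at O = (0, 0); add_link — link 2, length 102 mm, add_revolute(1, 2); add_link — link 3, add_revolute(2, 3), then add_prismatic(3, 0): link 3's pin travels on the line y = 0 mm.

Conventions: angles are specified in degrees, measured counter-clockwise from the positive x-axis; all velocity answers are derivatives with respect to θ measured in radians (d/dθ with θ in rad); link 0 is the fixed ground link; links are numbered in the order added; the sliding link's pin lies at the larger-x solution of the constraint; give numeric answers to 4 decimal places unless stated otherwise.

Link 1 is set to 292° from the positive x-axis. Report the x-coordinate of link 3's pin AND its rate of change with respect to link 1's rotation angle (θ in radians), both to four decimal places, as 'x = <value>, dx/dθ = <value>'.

geometry: r = 26 mm, L = 102 mm, e = 0 mm
crank pin P = (r cos θ, r sin θ) = (9.739771, -24.106780)
h = r sin θ − e = -24.106780 − 0 = -24.106780
x = r cos θ + √(L² − h²) = 9.739771 + 99.110358 = 108.850130
dx/dθ = −r sin θ − h·r cos θ/√(L² − h²) (θ in radians; h = -24.106780) = 26.475801

x = 108.8501, dx/dθ = 26.4758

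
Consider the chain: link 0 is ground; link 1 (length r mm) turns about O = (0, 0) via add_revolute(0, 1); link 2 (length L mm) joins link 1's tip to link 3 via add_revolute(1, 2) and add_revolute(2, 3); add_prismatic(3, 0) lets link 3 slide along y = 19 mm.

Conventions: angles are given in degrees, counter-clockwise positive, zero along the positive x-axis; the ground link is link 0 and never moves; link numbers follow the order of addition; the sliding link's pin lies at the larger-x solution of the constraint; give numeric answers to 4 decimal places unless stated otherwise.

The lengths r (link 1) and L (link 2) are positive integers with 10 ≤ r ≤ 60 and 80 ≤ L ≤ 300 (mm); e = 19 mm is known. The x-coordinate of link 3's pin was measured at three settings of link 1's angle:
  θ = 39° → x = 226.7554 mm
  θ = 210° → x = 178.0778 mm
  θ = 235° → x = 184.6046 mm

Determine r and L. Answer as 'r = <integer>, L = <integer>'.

constraint per measurement: (x − r cos θ)² + (r sin θ − e)² = L²
subtracting the θ₁ and θ₂ equations cancels the r² and L² terms:
r = (x₁² − x₂²) / (2[(x₁cos θ₁ + e sin θ₁) − (x₂cos θ₂ + e sin θ₂)]) = 27.9999 → r = 28
L² = (x₁ − r cos θ₁)² + (r sin θ₁ − e)² = 42024.9801 → L = 205.0000 → L = 205
check at θ₃=235°: x = 184.6046 (printed 184.6046) ✓

r = 28, L = 205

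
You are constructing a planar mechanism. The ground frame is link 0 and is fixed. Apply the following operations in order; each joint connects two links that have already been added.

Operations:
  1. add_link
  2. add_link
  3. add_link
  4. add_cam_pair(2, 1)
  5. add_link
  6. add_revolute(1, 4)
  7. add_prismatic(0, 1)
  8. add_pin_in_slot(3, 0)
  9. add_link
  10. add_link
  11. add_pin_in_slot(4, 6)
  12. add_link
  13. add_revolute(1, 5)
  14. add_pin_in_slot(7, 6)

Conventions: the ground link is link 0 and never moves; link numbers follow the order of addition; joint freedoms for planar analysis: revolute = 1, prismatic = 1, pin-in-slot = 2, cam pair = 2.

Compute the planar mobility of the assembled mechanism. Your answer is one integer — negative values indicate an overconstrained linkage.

(L,J1,J2)=(1,0,0); link0 fixed
link1: (2,0,0)
link2: (3,0,0)
link3: (4,0,0)
C 2-1 [J2]: (4,0,1)
link4: (5,0,1)
R 1-4 [J1]: (5,1,1)
P 0-1 [J1]: (5,2,1)
PS 3-0 [J2]: (5,2,2)
link5: (6,2,2)
link6: (7,2,2)
PS 4-6 [J2]: (7,2,3)
link7: (8,2,3)
R 1-5 [J1]: (8,3,3)
PS 7-6 [J2]: (8,3,4)
Grübler: 3·7 − 2·3 − 4 = 11

M = 11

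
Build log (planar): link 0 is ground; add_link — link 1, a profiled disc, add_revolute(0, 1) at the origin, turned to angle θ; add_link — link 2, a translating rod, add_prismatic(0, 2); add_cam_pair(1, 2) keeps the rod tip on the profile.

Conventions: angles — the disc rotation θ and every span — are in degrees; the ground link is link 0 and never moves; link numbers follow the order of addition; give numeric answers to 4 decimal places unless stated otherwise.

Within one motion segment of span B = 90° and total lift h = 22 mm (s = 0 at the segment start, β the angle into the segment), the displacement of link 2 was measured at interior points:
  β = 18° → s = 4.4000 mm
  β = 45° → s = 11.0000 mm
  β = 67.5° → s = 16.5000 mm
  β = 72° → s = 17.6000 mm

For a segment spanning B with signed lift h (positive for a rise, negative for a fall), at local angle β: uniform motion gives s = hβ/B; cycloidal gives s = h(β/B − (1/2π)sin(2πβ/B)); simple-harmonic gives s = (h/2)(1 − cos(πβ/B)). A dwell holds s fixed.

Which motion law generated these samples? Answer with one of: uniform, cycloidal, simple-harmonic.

candidates at β/B = r: uniform s = h·r (linear in β); cycloidal s = h·(r − sin(2πr)/(2π)); simple-harmonic s = (h/2)(1 − cos(πr))
β=18°: printed 4.4000 | uniform 4.4000, cycloidal 1.0700, simple-harmonic 2.1008
β=45°: printed 11.0000 | uniform 11.0000, cycloidal 11.0000, simple-harmonic 11.0000
β=67.5°: printed 16.5000 | uniform 16.5000, cycloidal 20.0014, simple-harmonic 18.7782
β=72°: printed 17.6000 | uniform 17.6000, cycloidal 20.9300, simple-harmonic 19.8992
only one law matches every sample → uniform

uniform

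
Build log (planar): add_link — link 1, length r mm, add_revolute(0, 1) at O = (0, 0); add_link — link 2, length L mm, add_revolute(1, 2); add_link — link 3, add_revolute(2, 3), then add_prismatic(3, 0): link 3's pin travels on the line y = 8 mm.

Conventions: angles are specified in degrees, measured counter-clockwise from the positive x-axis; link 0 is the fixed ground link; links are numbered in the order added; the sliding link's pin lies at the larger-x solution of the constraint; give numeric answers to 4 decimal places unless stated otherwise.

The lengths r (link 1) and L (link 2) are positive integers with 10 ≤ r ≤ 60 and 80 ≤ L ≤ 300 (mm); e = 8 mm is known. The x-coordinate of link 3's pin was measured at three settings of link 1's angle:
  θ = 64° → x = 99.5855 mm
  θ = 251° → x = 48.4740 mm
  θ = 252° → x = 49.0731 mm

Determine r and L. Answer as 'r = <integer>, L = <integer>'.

constraint per measurement: (x − r cos θ)² + (r sin θ − e)² = L²
subtracting the θ₁ and θ₂ equations cancels the r² and L² terms:
r = (x₁² − x₂²) / (2[(x₁cos θ₁ + e sin θ₁) − (x₂cos θ₂ + e sin θ₂)]) = 51.0001 → r = 51
L² = (x₁ − r cos θ₁)² + (r sin θ₁ − e)² = 7396.0041 → L = 86.0000 → L = 86
check at θ₃=252°: x = 49.0731 (printed 49.0731) ✓

r = 51, L = 86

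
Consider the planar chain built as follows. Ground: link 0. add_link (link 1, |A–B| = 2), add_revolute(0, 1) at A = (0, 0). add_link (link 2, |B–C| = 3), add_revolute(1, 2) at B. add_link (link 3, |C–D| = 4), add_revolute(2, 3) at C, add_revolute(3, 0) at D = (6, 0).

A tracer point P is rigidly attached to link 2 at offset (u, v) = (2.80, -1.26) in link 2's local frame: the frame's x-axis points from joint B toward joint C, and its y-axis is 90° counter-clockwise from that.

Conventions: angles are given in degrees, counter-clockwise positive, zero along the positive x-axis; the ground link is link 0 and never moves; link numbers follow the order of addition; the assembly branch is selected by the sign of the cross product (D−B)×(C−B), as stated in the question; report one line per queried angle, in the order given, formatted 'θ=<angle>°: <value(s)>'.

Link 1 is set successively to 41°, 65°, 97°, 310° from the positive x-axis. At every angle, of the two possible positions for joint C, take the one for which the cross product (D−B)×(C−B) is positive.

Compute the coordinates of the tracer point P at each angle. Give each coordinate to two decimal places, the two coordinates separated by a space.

A=(0,0), D=(6.00,0)
θ=41°: B = A + 2.00·(cos41°, sin41°) = (1.5094, 1.3121)
θ=41°: |BD| = 4.6784
θ=41°: circle(B,3.00) ∩ circle(D,4.00): a=1.5910, h=2.5433
θ=41°:   candidates: C₊=(3.7499,3.3071) cross=11.899; C₋=(2.3233,-1.5754) cross=-11.899
θ=41°:   branch + wants cross > 0 → take C=(3.7499,3.3071) (cross=11.899)
θ=41°: ex = (C−B)/|BC| = (0.7468,0.6650); ey = (-0.6650,0.7468)
θ=41°: P = B + 2.80·ex + -1.26·ey = (4.4385,2.2331)
θ=65°: B = A + 2.00·(cos65°, sin65°) = (0.8452, 1.8126)
θ=65°: |BD| = 5.4642
θ=65°: circle(B,3.00) ∩ circle(D,4.00): a=2.0915, h=2.1507
θ=65°:   candidates: C₊=(3.5318,3.1477) cross=11.752; C₋=(2.1049,-0.9101) cross=-11.752
θ=65°:   branch + wants cross > 0 → take C=(3.5318,3.1477) (cross=11.752)
θ=65°: ex = (C−B)/|BC| = (0.8955,0.4450); ey = (-0.4450,0.8955)
θ=65°: P = B + 2.80·ex + -1.26·ey = (3.9134,1.9303)
θ=97°: B = A + 2.00·(cos97°, sin97°) = (-0.2437, 1.9851)
θ=97°: |BD| = 6.5517
θ=97°: circle(B,3.00) ∩ circle(D,4.00): a=2.7416, h=1.2179
θ=97°:   candidates: C₊=(2.7381,2.3151) cross=7.980; C₋=(2.0000,-0.0063) cross=-7.980
θ=97°:   branch + wants cross > 0 → take C=(2.7381,2.3151) (cross=7.980)
θ=97°: ex = (C−B)/|BC| = (0.9939,0.1100); ey = (-0.1100,0.9939)
θ=97°: P = B + 2.80·ex + -1.26·ey = (2.6779,1.0408)
θ=310°: B = A + 2.00·(cos310°, sin310°) = (1.2856, -1.5321)
θ=310°: |BD| = 4.9571
θ=310°: circle(B,3.00) ∩ circle(D,4.00): a=1.7725, h=2.4204
θ=310°:   candidates: C₊=(2.2232,1.3176) cross=11.998; C₋=(3.7194,-3.2861) cross=-11.998
θ=310°:   branch + wants cross > 0 → take C=(2.2232,1.3176) (cross=11.998)
θ=310°: ex = (C−B)/|BC| = (0.3126,0.9499); ey = (-0.9499,0.3126)
θ=310°: P = B + 2.80·ex + -1.26·ey = (3.3576,0.7338)

θ=41°: 4.44 2.23
θ=65°: 3.91 1.93
θ=97°: 2.68 1.04
θ=310°: 3.36 0.73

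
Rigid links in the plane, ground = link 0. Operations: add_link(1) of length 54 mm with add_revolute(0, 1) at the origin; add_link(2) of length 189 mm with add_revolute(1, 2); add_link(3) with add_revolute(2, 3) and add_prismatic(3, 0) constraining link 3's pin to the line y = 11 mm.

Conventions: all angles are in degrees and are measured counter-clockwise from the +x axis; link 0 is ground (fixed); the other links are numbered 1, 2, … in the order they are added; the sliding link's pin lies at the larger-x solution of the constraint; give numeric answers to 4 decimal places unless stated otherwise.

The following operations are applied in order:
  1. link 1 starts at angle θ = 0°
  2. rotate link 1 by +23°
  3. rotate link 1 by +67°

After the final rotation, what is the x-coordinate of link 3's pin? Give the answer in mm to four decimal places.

geometry: r = 54 mm, L = 189 mm, e = 11 mm; θ starts at 0°
rotate link 1 by +23°: θ ← 0° +23° = 23°
rotate link 1 by +67°: θ ← 23° +67° = 90°
crank pin P = (r cos θ, r sin θ) = (0.000000, 54.000000)
h = r sin θ − e = 54.000000 − 11 = 43.000000
x = r cos θ + √(L² − h²) = 0.000000 + 184.043473 = 184.043473

184.0435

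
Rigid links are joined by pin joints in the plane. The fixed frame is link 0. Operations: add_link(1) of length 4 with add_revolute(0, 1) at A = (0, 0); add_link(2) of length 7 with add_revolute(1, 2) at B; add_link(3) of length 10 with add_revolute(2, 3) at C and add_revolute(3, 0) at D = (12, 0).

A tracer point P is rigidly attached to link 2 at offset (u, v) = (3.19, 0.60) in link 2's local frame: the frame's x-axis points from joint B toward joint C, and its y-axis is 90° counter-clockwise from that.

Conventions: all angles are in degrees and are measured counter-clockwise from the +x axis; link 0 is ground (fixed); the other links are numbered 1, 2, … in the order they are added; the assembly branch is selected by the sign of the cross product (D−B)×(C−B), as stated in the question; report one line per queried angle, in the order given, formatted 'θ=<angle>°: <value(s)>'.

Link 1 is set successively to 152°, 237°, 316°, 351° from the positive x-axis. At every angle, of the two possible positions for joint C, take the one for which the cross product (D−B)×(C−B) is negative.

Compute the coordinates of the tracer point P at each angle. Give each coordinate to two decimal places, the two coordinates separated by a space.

A=(0,0), D=(12.00,0)
θ=152°: B = A + 4.00·(cos152°, sin152°) = (-3.5318, 1.8779)
θ=152°: |BD| = 15.6449
θ=152°: circle(B,7.00) ∩ circle(D,10.00): a=6.1925, h=3.2638
θ=152°:   candidates: C₊=(3.0077,4.3748) cross=51.062; C₋=(2.2242,-2.1056) cross=-51.062
θ=152°:   branch - wants cross < 0 → take C=(2.2242,-2.1056) (cross=-51.062)
θ=152°: ex = (C−B)/|BC| = (0.8223,-0.5691); ey = (0.5691,0.8223)
θ=152°: P = B + 3.19·ex + 0.60·ey = (-0.5673,0.5559)
θ=237°: B = A + 4.00·(cos237°, sin237°) = (-2.1786, -3.3547)
θ=237°: |BD| = 14.5700
θ=237°: circle(B,7.00) ∩ circle(D,10.00): a=5.5348, h=4.2855
θ=237°:   candidates: C₊=(2.2209,2.0901) cross=62.440; C₋=(4.1943,-6.2507) cross=-62.440
θ=237°:   branch - wants cross < 0 → take C=(4.1943,-6.2507) (cross=-62.440)
θ=237°: ex = (C−B)/|BC| = (0.9104,-0.4137); ey = (0.4137,0.9104)
θ=237°: P = B + 3.19·ex + 0.60·ey = (0.9739,-4.1282)
θ=316°: B = A + 4.00·(cos316°, sin316°) = (2.8774, -2.7786)
θ=316°: |BD| = 9.5364
θ=316°: circle(B,7.00) ∩ circle(D,10.00): a=2.0943, h=6.6794
θ=316°:   candidates: C₊=(2.9346,4.2211) cross=63.697; C₋=(6.8269,-8.5580) cross=-63.697
θ=316°:   branch - wants cross < 0 → take C=(6.8269,-8.5580) (cross=-63.697)
θ=316°: ex = (C−B)/|BC| = (0.5642,-0.8256); ey = (0.8256,0.5642)
θ=316°: P = B + 3.19·ex + 0.60·ey = (5.1726,-5.0738)
θ=351°: B = A + 4.00·(cos351°, sin351°) = (3.9508, -0.6257)
θ=351°: |BD| = 8.0735
θ=351°: circle(B,7.00) ∩ circle(D,10.00): a=0.8783, h=6.9447
θ=351°:   candidates: C₊=(4.2882,6.3661) cross=56.068; C₋=(5.3647,-7.4815) cross=-56.068
θ=351°:   branch - wants cross < 0 → take C=(5.3647,-7.4815) (cross=-56.068)
θ=351°: ex = (C−B)/|BC| = (0.2020,-0.9794); ey = (0.9794,0.2020)
θ=351°: P = B + 3.19·ex + 0.60·ey = (5.1827,-3.6288)

θ=152°: -0.57 0.56
θ=237°: 0.97 -4.13
θ=316°: 5.17 -5.07
θ=351°: 5.18 -3.63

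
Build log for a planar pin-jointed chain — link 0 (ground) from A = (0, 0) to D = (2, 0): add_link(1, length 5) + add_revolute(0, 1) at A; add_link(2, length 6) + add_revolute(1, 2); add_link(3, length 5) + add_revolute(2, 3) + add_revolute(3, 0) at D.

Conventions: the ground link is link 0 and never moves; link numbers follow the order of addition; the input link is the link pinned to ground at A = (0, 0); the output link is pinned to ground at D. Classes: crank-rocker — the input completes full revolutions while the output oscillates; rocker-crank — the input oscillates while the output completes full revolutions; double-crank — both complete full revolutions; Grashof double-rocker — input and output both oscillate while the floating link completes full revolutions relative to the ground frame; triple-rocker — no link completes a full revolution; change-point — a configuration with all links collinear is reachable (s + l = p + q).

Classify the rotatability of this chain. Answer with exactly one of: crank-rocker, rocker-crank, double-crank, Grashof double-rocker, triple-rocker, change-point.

lengths: ground=2, input=5, coupler=6, output=5
sorted: s=2 (shortest), l=6 (longest), p+q=10
s + l = 8 vs p + q = 10
s + l < p + q (Grashof) with shortest = ground link → double-crank

double-crank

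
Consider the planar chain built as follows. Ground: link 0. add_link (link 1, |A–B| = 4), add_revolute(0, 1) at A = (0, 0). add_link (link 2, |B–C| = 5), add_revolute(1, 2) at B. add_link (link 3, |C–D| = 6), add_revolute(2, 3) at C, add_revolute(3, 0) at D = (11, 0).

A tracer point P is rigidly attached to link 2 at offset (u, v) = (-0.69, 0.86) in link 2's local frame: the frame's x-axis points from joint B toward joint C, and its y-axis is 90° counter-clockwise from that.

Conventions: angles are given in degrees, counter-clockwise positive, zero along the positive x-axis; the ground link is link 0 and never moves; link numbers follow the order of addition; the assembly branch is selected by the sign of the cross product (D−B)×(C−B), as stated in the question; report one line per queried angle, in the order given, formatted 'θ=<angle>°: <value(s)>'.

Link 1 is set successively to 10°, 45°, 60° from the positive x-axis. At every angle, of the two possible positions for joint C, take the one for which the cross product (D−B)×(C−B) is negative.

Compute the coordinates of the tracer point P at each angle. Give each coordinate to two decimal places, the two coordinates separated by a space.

A=(0,0), D=(11.00,0)
θ=10°: B = A + 4.00·(cos10°, sin10°) = (3.9392, 0.6946)
θ=10°: |BD| = 7.0949
θ=10°: circle(B,5.00) ∩ circle(D,6.00): a=2.7722, h=4.1611
θ=10°:   candidates: C₊=(7.1055,4.5643) cross=29.522; C₋=(6.2908,-3.7179) cross=-29.522
θ=10°:   branch - wants cross < 0 → take C=(6.2908,-3.7179) (cross=-29.522)
θ=10°: ex = (C−B)/|BC| = (0.4703,-0.8825); ey = (0.8825,0.4703)
θ=10°: P = B + -0.69·ex + 0.86·ey = (4.3737,1.7080)
θ=45°: B = A + 4.00·(cos45°, sin45°) = (2.8284, 2.8284)
θ=45°: |BD| = 8.6472
θ=45°: circle(B,5.00) ∩ circle(D,6.00): a=3.6876, h=3.3767
θ=45°:   candidates: C₊=(7.4176,4.8132) cross=29.199; C₋=(5.2087,-1.5687) cross=-29.199
θ=45°:   branch - wants cross < 0 → take C=(5.2087,-1.5687) (cross=-29.199)
θ=45°: ex = (C−B)/|BC| = (0.4761,-0.8794); ey = (0.8794,0.4761)
θ=45°: P = B + -0.69·ex + 0.86·ey = (3.2563,3.8446)
θ=60°: B = A + 4.00·(cos60°, sin60°) = (2.0000, 3.4641)
θ=60°: |BD| = 9.6437
θ=60°: circle(B,5.00) ∩ circle(D,6.00): a=4.2515, h=2.6315
θ=60°:   candidates: C₊=(6.9130,4.3928) cross=25.377; C₋=(5.0225,-0.5189) cross=-25.377
θ=60°:   branch - wants cross < 0 → take C=(5.0225,-0.5189) (cross=-25.377)
θ=60°: ex = (C−B)/|BC| = (0.6045,-0.7966); ey = (0.7966,0.6045)
θ=60°: P = B + -0.69·ex + 0.86·ey = (2.2680,4.5336)

θ=10°: 4.37 1.71
θ=45°: 3.26 3.84
θ=60°: 2.27 4.53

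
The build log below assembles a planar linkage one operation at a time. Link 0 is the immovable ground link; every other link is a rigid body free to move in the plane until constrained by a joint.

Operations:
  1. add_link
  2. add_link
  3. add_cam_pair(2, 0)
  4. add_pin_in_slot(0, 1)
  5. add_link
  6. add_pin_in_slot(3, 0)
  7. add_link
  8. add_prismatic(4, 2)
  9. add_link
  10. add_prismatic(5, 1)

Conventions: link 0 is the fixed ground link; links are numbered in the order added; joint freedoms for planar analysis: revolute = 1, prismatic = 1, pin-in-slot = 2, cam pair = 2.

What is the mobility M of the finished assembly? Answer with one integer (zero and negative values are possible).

L=1 J1=0 J2=0
add link → L=2 J1=0 J2=0
add link → L=3 J1=0 J2=0
C@2,0 dof=2 J2 → L=3 J1=0 J2=1
PS@0,1 dof=2 J2 → L=3 J1=0 J2=2
add link → L=4 J1=0 J2=2
PS@3,0 dof=2 J2 → L=4 J1=0 J2=3
add link → L=5 J1=0 J2=3
P@4,2 dof=1 J1 → L=5 J1=1 J2=3
add link → L=6 J1=1 J2=3
P@5,1 dof=1 J1 → L=6 J1=2 J2=3
M=3(L−1)−2J1−J2=3·5−2·2−3=8

M = 8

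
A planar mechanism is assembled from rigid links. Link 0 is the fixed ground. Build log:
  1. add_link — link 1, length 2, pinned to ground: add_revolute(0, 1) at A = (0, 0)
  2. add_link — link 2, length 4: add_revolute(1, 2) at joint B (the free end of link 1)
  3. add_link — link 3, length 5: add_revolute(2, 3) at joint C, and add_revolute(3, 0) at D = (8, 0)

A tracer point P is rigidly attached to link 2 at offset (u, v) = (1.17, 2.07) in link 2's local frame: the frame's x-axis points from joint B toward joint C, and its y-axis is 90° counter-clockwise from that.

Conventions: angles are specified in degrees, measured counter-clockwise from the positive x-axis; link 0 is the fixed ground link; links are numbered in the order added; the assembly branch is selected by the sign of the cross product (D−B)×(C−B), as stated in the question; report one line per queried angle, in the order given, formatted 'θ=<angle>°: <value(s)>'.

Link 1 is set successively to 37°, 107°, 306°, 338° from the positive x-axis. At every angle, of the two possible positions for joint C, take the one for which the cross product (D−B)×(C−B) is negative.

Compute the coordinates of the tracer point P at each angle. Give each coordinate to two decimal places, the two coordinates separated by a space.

A=(0,0), D=(8.00,0)
θ=37°: B = A + 2.00·(cos37°, sin37°) = (1.5973, 1.2036)
θ=37°: |BD| = 6.5149
θ=37°: circle(B,4.00) ∩ circle(D,5.00): a=2.5667, h=3.0679
θ=37°:   candidates: C₊=(4.6866,3.7445) cross=19.987; C₋=(3.5530,-2.2857) cross=-19.987
θ=37°:   branch - wants cross < 0 → take C=(3.5530,-2.2857) (cross=-19.987)
θ=37°: ex = (C−B)/|BC| = (0.4889,-0.8723); ey = (0.8723,0.4889)
θ=37°: P = B + 1.17·ex + 2.07·ey = (3.9750,1.1951)
θ=107°: B = A + 2.00·(cos107°, sin107°) = (-0.5847, 1.9126)
θ=107°: |BD| = 8.7952
θ=107°: circle(B,4.00) ∩ circle(D,5.00): a=3.8860, h=0.9483
θ=107°:   candidates: C₊=(3.4144,1.9932) cross=8.340; C₋=(3.0020,0.1420) cross=-8.340
θ=107°:   branch - wants cross < 0 → take C=(3.0020,0.1420) (cross=-8.340)
θ=107°: ex = (C−B)/|BC| = (0.8967,-0.4427); ey = (0.4427,0.8967)
θ=107°: P = B + 1.17·ex + 2.07·ey = (1.3807,3.2508)
θ=306°: B = A + 2.00·(cos306°, sin306°) = (1.1756, -1.6180)
θ=306°: |BD| = 7.0136
θ=306°: circle(B,4.00) ∩ circle(D,5.00): a=2.8652, h=2.7912
θ=306°:   candidates: C₊=(3.3196,1.7588) cross=19.576; C₋=(4.6074,-3.6729) cross=-19.576
θ=306°:   branch - wants cross < 0 → take C=(4.6074,-3.6729) (cross=-19.576)
θ=306°: ex = (C−B)/|BC| = (0.8580,-0.5137); ey = (0.5137,0.8580)
θ=306°: P = B + 1.17·ex + 2.07·ey = (3.2428,-0.4431)
θ=338°: B = A + 2.00·(cos338°, sin338°) = (1.8544, -0.7492)
θ=338°: |BD| = 6.1911
θ=338°: circle(B,4.00) ∩ circle(D,5.00): a=2.3687, h=3.2232
θ=338°:   candidates: C₊=(3.8156,2.7370) cross=19.955; C₋=(4.5957,-3.6621) cross=-19.955
θ=338°:   branch - wants cross < 0 → take C=(4.5957,-3.6621) (cross=-19.955)
θ=338°: ex = (C−B)/|BC| = (0.6853,-0.7282); ey = (0.7282,0.6853)
θ=338°: P = B + 1.17·ex + 2.07·ey = (4.1636,-0.1826)

θ=37°: 3.98 1.20
θ=107°: 1.38 3.25
θ=306°: 3.24 -0.44
θ=338°: 4.16 -0.18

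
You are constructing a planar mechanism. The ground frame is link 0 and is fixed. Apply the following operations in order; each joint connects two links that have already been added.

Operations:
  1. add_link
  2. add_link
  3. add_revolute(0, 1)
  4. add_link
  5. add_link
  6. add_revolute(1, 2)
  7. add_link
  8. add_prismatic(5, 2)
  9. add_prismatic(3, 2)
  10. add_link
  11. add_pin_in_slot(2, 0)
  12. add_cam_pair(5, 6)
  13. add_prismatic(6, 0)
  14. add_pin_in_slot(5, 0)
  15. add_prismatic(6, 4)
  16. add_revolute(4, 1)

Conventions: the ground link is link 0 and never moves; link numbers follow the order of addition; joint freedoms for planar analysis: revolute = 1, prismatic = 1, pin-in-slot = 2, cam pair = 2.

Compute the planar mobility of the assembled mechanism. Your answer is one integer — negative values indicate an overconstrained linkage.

link 0 = ground. State L|J1|J2 = 1|0|0
+link1  2|0|0
+link2  3|0|0
R(0,1) f=1→J1  3|1|0
+link3  4|1|0
+link4  5|1|0
R(1,2) f=1→J1  5|2|0
+link5  6|2|0
P(5,2) f=1→J1  6|3|0
P(3,2) f=1→J1  6|4|0
+link6  7|4|0
PS(2,0) f=2→J2  7|4|1
C(5,6) f=2→J2  7|4|2
P(6,0) f=1→J1  7|5|2
PS(5,0) f=2→J2  7|5|3
P(6,4) f=1→J1  7|6|3
R(4,1) f=1→J1  7|7|3
M = 3(7−1)−2·7−3 = 18−14−3 = 1

M = 1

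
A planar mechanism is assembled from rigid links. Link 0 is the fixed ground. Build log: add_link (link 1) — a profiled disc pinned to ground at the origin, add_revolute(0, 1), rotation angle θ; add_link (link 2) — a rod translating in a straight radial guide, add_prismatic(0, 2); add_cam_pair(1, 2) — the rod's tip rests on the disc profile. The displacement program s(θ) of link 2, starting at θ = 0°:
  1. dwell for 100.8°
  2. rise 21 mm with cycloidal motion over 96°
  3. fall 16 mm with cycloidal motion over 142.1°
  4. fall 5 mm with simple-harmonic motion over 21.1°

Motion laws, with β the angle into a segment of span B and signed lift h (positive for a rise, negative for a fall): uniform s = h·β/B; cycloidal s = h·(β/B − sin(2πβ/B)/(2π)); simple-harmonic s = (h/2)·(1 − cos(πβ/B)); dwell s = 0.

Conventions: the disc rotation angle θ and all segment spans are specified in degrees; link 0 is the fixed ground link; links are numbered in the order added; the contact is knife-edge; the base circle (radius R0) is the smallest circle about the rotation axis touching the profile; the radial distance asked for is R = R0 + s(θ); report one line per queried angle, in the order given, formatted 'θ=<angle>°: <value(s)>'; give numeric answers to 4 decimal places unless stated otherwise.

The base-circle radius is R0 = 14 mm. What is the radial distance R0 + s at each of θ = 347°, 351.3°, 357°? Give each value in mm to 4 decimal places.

seg 1 [0°–100.8°] dwell: s stays 0.0000
seg 2 [100.8°–196.8°] cycloidal, h=21: full span → s += 21 → s = 21.0000
seg 3 [196.8°–338.9°] cycloidal, h=-16: full span → s += -16 → s = 5.0000
seg 4 [338.9°–360°] simple-harmonic, h=-5: θ=347° here. β=8.1, B=21.1. -5/2·(1 − cos(π·0.3839)) = -1.6081 → s = 3.3919
seg 4 [338.9°–360°] simple-harmonic, h=-5: θ=351.3° here. β=12.4, B=21.1. -5/2·(1 − cos(π·0.5877)) = -3.1799 → s = 1.8201
seg 4 [338.9°–360°] simple-harmonic, h=-5: θ=357° here. β=18.1, B=21.1. -5/2·(1 − cos(π·0.8578)) = -4.7547 → s = 0.2453
θ=347°: R = R0 + s = 14 + 3.3919 = 17.3919
θ=351.3°: R = R0 + s = 14 + 1.8201 = 15.8201
θ=357°: R = R0 + s = 14 + 0.2453 = 14.2453

θ=347°: 17.3919
θ=351.3°: 15.8201
θ=357°: 14.2453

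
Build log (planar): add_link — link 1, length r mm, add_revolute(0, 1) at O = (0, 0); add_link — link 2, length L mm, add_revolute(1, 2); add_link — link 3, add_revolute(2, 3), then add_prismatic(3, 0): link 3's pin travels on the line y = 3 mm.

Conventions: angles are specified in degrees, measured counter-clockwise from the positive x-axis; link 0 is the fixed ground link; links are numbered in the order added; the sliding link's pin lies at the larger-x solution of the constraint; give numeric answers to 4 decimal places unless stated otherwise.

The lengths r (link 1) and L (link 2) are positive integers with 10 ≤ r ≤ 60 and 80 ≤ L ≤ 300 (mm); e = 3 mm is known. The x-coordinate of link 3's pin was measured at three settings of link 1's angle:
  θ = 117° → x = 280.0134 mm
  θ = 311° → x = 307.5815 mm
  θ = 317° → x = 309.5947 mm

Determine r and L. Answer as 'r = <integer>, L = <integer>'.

constraint per measurement: (x − r cos θ)² + (r sin θ − e)² = L²
subtracting the θ₁ and θ₂ equations cancels the r² and L² terms:
r = (x₁² − x₂²) / (2[(x₁cos θ₁ + e sin θ₁) − (x₂cos θ₂ + e sin θ₂)]) = 25.0000 → r = 25
L² = (x₁ − r cos θ₁)² + (r sin θ₁ − e)² = 85264.0244 → L = 292.0000 → L = 292
check at θ₃=317°: x = 309.5947 (printed 309.5947) ✓

r = 25, L = 292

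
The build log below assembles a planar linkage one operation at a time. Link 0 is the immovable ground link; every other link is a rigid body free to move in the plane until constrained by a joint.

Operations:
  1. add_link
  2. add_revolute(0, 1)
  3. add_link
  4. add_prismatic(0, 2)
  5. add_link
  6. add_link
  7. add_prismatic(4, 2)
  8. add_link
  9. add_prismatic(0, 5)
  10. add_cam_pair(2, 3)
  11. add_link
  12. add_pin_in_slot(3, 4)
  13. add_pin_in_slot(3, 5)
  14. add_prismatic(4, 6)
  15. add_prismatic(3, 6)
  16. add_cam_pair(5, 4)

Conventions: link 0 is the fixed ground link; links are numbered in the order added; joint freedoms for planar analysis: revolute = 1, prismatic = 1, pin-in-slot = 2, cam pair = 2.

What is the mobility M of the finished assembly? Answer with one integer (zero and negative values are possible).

ground; <1,0,0>
#1 <2,0,0>
R:0↔1 J1 <2,1,0>
#2 <3,1,0>
P:0↔2 J1 <3,2,0>
#3 <4,2,0>
#4 <5,2,0>
P:4↔2 J1 <5,3,0>
#5 <6,3,0>
P:0↔5 J1 <6,4,0>
C:2↔3 J2 <6,4,1>
#6 <7,4,1>
PS:3↔4 J2 <7,4,2>
PS:3↔5 J2 <7,4,3>
P:4↔6 J1 <7,5,3>
P:3↔6 J1 <7,6,3>
C:5↔4 J2 <7,6,4>
3×6 − 2×6 − 1×4 = 2

M = 2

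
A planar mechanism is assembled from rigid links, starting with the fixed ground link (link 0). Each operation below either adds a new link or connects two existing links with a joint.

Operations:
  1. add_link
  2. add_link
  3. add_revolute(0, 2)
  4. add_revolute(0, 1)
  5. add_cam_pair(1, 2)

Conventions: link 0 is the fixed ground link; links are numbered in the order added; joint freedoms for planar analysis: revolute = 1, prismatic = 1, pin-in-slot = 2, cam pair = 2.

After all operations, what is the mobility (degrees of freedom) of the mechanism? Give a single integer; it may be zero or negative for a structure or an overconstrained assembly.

ground; <1,0,0>
#1 <2,0,0>
#2 <3,0,0>
R:0↔2 J1 <3,1,0>
R:0↔1 J1 <3,2,0>
C:1↔2 J2 <3,2,1>
3×2 − 2×2 − 1×1 = 1

M = 1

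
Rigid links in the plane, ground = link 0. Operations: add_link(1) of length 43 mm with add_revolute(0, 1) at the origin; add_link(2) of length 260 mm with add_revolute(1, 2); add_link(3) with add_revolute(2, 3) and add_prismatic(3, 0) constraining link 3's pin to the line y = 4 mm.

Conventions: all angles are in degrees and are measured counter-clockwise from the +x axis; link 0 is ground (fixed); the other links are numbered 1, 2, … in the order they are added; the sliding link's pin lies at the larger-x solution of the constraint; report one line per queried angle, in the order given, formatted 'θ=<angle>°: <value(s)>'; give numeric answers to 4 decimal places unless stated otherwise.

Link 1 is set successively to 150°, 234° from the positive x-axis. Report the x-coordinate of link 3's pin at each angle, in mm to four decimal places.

geometry: r = 43 mm, L = 260 mm, e = 4 mm
θ=150°: crank pin P = (r cos θ, r sin θ) = (-37.239092, 21.500000)
θ=150°: h = r sin θ − e = 21.500000 − 4 = 17.500000
θ=150°: x = r cos θ + √(L² − h²) = -37.239092 + 259.410389 = 222.171297
θ=234°: crank pin P = (r cos θ, r sin θ) = (-25.274766, -34.787731)
θ=234°: h = r sin θ − e = -34.787731 − 4 = -38.787731
θ=234°: x = r cos θ + √(L² − h²) = -25.274766 + 257.090474 = 231.815708

θ=150°: 222.1713
θ=234°: 231.8157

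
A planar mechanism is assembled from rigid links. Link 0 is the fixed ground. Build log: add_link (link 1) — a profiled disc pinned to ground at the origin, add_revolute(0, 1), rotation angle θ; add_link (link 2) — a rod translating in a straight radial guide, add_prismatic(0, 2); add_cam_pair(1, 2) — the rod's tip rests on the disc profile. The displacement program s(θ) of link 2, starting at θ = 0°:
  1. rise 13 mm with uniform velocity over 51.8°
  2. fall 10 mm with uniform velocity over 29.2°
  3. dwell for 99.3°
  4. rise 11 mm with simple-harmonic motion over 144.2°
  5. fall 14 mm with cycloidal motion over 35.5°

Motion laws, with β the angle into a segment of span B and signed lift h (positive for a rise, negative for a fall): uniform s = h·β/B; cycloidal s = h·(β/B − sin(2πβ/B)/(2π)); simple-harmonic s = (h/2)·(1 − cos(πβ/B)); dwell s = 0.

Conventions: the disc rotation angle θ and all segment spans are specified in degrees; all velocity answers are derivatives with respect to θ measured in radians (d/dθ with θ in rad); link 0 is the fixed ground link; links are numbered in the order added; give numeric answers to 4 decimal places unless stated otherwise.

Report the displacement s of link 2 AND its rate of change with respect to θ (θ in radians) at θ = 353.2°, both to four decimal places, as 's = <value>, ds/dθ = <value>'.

seg 1 [0°–51.8°] uniform, h=13: full span → s += 13 → s = 13.0000
seg 2 [51.8°–81°] uniform, h=-10: full span → s += -10 → s = 3.0000
seg 3 [81°–180.3°] dwell: s stays 3.0000
seg 4 [180.3°–324.5°] simple-harmonic, h=11: full span → s += 11 → s = 14.0000
seg 5 [324.5°–360°] cycloidal, h=-14: θ=353.2° here. β=28.7, B=35.5. -14·(0.8085 − sin(2π·0.8085)/(2π)) = -13.3979 → s = 0.6021
velocity in seg [324.5°–360°] (cycloidal), θ in radians: β = 28.7° = 0.5009 rad, B = 35.5° = 0.6196 rad; ds/dθ = (h/B)(1 − cos(2πβ/B)) = ((-14)/0.6196)(1 − cos(2π·0.8085)) = -14.482455 mm/rad

s = 0.6021, ds/dθ = -14.4825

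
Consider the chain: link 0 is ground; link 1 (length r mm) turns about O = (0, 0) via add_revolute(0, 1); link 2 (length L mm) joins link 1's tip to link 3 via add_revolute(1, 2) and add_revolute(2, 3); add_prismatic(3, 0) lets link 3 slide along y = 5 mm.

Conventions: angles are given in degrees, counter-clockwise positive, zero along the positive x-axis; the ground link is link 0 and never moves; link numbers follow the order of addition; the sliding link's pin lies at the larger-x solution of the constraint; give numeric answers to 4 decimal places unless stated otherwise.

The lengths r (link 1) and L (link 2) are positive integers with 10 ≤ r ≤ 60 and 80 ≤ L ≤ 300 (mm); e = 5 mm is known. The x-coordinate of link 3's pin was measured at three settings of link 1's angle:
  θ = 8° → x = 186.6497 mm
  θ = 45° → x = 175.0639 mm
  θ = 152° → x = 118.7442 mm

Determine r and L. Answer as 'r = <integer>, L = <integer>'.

constraint per measurement: (x − r cos θ)² + (r sin θ − e)² = L²
subtracting the θ₁ and θ₂ equations cancels the r² and L² terms:
r = (x₁² − x₂²) / (2[(x₁cos θ₁ + e sin θ₁) − (x₂cos θ₂ + e sin θ₂)]) = 36.0000 → r = 36
L² = (x₁ − r cos θ₁)² + (r sin θ₁ − e)² = 22801.0151 → L = 151.0000 → L = 151
check at θ₃=152°: x = 118.7442 (printed 118.7442) ✓

r = 36, L = 151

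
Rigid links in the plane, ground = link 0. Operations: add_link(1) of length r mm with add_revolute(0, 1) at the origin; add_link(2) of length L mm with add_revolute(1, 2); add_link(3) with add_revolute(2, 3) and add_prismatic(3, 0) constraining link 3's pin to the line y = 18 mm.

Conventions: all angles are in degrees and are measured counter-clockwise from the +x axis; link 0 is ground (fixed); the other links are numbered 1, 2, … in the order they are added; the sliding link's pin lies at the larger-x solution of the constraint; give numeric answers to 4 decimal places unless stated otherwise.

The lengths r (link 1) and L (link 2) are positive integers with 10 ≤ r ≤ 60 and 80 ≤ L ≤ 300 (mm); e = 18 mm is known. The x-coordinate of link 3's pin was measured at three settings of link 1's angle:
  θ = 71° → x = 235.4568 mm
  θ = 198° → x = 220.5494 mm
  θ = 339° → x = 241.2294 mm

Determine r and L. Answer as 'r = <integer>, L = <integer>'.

constraint per measurement: (x − r cos θ)² + (r sin θ − e)² = L²
subtracting the θ₁ and θ₂ equations cancels the r² and L² terms:
r = (x₁² − x₂²) / (2[(x₁cos θ₁ + e sin θ₁) − (x₂cos θ₂ + e sin θ₂)]) = 11.0000 → r = 11
L² = (x₁ − r cos θ₁)² + (r sin θ₁ − e)² = 53824.0201 → L = 232.0000 → L = 232
check at θ₃=339°: x = 241.2294 (printed 241.2294) ✓

r = 11, L = 232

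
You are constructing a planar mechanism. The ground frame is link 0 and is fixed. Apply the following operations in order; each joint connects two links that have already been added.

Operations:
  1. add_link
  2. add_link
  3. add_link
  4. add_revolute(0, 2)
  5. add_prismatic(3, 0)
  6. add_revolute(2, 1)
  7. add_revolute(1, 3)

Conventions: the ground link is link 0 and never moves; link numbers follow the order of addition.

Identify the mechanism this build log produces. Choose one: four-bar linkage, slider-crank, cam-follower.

links: 4 (incl. ground); joints: 3 revolute, 1 prismatic, 0 higher (cam) pair, forming one closed loop
4 links, 3 revolutes + 1 prismatic in one loop → slider-crank

slider-crank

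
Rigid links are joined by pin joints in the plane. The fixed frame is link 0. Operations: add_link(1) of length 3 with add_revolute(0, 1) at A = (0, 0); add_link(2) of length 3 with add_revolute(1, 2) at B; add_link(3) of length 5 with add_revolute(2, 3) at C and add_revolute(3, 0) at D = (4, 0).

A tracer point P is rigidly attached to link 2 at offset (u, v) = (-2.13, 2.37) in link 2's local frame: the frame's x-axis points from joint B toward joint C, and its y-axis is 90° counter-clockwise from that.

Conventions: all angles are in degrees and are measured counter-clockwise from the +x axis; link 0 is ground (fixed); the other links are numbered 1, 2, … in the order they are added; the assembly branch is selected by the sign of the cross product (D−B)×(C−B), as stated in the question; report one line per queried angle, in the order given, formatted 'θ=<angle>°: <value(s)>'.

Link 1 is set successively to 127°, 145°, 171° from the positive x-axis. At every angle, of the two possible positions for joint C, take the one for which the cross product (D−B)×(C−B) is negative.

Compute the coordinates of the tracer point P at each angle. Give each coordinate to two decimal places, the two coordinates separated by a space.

A=(0,0), D=(4.00,0)
θ=127°: B = A + 3.00·(cos127°, sin127°) = (-1.8054, 2.3959)
θ=127°: |BD| = 6.2804
θ=127°: circle(B,3.00) ∩ circle(D,5.00): a=1.8664, h=2.3487
θ=127°:   candidates: C₊=(0.8158,3.8550) cross=14.751; C₋=(-0.9762,-0.4872) cross=-14.751
θ=127°:   branch - wants cross < 0 → take C=(-0.9762,-0.4872) (cross=-14.751)
θ=127°: ex = (C−B)/|BC| = (0.2764,-0.9610); ey = (0.9610,0.2764)
θ=127°: P = B + -2.13·ex + 2.37·ey = (-0.1165,5.0980)
θ=145°: B = A + 3.00·(cos145°, sin145°) = (-2.4575, 1.7207)
θ=145°: |BD| = 6.6828
θ=145°: circle(B,3.00) ∩ circle(D,5.00): a=2.1443, h=2.0981
θ=145°:   candidates: C₊=(0.1548,3.1960) cross=14.021; C₋=(-0.9257,-0.8588) cross=-14.021
θ=145°:   branch - wants cross < 0 → take C=(-0.9257,-0.8588) (cross=-14.021)
θ=145°: ex = (C−B)/|BC| = (0.5106,-0.8598); ey = (0.8598,0.5106)
θ=145°: P = B + -2.13·ex + 2.37·ey = (-1.5072,4.7622)
θ=171°: B = A + 3.00·(cos171°, sin171°) = (-2.9631, 0.4693)
θ=171°: |BD| = 6.9789
θ=171°: circle(B,3.00) ∩ circle(D,5.00): a=2.3431, h=1.8735
θ=171°:   candidates: C₊=(-0.4993,2.1809) cross=13.075; C₋=(-0.7512,-1.5575) cross=-13.075
θ=171°:   branch - wants cross < 0 → take C=(-0.7512,-1.5575) (cross=-13.075)
θ=171°: ex = (C−B)/|BC| = (0.7373,-0.6756); ey = (0.6756,0.7373)
θ=171°: P = B + -2.13·ex + 2.37·ey = (-2.9323,3.6557)

θ=127°: -0.12 5.10
θ=145°: -1.51 4.76
θ=171°: -2.93 3.66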